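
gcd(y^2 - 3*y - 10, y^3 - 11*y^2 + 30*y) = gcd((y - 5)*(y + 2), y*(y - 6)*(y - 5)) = y - 5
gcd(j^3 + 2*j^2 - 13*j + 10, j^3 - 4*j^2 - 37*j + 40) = j^2 + 4*j - 5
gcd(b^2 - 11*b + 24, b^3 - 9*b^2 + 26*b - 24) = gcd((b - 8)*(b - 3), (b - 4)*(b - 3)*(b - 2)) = b - 3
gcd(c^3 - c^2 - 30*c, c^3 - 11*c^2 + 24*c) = c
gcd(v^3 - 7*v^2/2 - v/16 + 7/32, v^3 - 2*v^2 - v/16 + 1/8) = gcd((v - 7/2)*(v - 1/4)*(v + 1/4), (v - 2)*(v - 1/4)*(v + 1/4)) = v^2 - 1/16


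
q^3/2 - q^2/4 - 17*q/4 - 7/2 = (q/2 + 1/2)*(q - 7/2)*(q + 2)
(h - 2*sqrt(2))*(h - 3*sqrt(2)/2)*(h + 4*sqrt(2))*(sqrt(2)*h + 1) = sqrt(2)*h^4 + 2*h^3 - 43*sqrt(2)*h^2/2 + 26*h + 24*sqrt(2)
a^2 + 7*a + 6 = (a + 1)*(a + 6)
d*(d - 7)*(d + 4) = d^3 - 3*d^2 - 28*d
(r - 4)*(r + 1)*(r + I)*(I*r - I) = I*r^4 - r^3 - 4*I*r^3 + 4*r^2 - I*r^2 + r + 4*I*r - 4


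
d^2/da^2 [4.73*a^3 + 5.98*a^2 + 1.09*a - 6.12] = 28.38*a + 11.96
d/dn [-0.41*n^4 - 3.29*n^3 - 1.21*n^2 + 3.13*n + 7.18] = -1.64*n^3 - 9.87*n^2 - 2.42*n + 3.13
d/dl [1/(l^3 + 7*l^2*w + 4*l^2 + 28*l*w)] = (-3*l^2 - 14*l*w - 8*l - 28*w)/(l^2*(l^2 + 7*l*w + 4*l + 28*w)^2)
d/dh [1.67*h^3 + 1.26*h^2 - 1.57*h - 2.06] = 5.01*h^2 + 2.52*h - 1.57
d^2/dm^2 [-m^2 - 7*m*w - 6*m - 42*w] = -2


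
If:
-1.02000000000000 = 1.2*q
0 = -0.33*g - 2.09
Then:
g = -6.33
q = -0.85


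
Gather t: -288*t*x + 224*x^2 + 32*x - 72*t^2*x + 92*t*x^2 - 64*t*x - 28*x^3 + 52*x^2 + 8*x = -72*t^2*x + t*(92*x^2 - 352*x) - 28*x^3 + 276*x^2 + 40*x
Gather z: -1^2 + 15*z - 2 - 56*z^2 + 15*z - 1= -56*z^2 + 30*z - 4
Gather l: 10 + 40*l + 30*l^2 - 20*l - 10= 30*l^2 + 20*l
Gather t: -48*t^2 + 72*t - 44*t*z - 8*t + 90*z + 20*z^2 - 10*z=-48*t^2 + t*(64 - 44*z) + 20*z^2 + 80*z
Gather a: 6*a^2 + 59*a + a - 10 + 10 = 6*a^2 + 60*a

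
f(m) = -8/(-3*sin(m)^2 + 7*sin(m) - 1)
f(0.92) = -3.00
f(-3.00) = 3.91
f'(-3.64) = -10.53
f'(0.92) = 1.51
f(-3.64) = -4.82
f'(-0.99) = 0.66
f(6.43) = 199.08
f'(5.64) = 1.72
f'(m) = -8*(6*sin(m)*cos(m) - 7*cos(m))/(-3*sin(m)^2 + 7*sin(m) - 1)^2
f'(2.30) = -2.07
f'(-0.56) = 2.23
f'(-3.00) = -14.82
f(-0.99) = 0.89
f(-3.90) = -3.34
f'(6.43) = 30003.10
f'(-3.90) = -2.91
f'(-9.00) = -3.58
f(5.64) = 1.27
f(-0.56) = 1.44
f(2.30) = -3.14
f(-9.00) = 1.82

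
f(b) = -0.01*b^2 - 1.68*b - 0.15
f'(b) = -0.02*b - 1.68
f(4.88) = -8.59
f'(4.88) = -1.78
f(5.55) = -9.78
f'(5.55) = -1.79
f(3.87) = -6.80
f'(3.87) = -1.76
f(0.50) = -0.99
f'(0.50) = -1.69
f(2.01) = -3.57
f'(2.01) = -1.72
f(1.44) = -2.59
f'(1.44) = -1.71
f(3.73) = -6.56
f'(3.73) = -1.75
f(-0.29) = 0.34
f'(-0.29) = -1.67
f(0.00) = -0.15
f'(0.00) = -1.68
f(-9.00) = 14.16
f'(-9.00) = -1.50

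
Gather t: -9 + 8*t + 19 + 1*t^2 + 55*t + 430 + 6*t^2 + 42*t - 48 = 7*t^2 + 105*t + 392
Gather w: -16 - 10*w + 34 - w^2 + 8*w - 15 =-w^2 - 2*w + 3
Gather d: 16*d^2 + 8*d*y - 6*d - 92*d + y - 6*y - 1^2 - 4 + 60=16*d^2 + d*(8*y - 98) - 5*y + 55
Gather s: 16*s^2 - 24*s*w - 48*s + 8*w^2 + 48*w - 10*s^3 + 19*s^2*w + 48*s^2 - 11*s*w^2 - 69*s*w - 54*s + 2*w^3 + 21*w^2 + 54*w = -10*s^3 + s^2*(19*w + 64) + s*(-11*w^2 - 93*w - 102) + 2*w^3 + 29*w^2 + 102*w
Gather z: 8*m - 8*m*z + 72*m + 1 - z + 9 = 80*m + z*(-8*m - 1) + 10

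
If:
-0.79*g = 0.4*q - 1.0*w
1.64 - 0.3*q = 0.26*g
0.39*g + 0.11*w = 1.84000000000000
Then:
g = 3.65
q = 2.31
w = 3.80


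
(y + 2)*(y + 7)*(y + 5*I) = y^3 + 9*y^2 + 5*I*y^2 + 14*y + 45*I*y + 70*I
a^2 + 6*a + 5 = (a + 1)*(a + 5)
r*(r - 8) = r^2 - 8*r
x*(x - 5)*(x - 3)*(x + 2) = x^4 - 6*x^3 - x^2 + 30*x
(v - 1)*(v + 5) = v^2 + 4*v - 5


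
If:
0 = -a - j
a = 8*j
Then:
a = 0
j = 0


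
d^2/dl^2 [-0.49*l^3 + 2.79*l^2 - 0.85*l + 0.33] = 5.58 - 2.94*l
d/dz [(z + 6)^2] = 2*z + 12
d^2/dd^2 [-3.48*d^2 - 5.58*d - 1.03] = -6.96000000000000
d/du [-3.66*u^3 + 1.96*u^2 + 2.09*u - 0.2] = -10.98*u^2 + 3.92*u + 2.09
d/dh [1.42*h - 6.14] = 1.42000000000000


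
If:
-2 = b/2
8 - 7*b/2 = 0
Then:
No Solution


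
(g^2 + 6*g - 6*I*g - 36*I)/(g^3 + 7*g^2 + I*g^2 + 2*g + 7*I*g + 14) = (g^2 + 6*g*(1 - I) - 36*I)/(g^3 + g^2*(7 + I) + g*(2 + 7*I) + 14)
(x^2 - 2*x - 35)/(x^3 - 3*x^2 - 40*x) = (x - 7)/(x*(x - 8))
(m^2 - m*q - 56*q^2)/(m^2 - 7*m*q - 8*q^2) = (m + 7*q)/(m + q)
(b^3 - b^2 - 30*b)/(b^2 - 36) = b*(b + 5)/(b + 6)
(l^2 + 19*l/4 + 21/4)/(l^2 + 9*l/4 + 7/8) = 2*(l + 3)/(2*l + 1)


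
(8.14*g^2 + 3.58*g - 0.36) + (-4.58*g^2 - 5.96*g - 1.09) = 3.56*g^2 - 2.38*g - 1.45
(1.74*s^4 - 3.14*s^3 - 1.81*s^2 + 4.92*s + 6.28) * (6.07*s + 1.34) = 10.5618*s^5 - 16.7282*s^4 - 15.1943*s^3 + 27.439*s^2 + 44.7124*s + 8.4152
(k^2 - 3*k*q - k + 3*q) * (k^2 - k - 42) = k^4 - 3*k^3*q - 2*k^3 + 6*k^2*q - 41*k^2 + 123*k*q + 42*k - 126*q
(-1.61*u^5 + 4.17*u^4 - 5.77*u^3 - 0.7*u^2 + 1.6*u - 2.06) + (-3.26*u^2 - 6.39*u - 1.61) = -1.61*u^5 + 4.17*u^4 - 5.77*u^3 - 3.96*u^2 - 4.79*u - 3.67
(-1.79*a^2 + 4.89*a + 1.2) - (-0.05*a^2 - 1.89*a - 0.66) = -1.74*a^2 + 6.78*a + 1.86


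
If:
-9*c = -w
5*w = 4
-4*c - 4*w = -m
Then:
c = 4/45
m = 32/9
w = 4/5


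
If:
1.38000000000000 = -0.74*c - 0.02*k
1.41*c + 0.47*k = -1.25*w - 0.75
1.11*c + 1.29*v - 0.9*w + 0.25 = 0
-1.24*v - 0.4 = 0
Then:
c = -2.21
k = 12.78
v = -0.32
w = -2.91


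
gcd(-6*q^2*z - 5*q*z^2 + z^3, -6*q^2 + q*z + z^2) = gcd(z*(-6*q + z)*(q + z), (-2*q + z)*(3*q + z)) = 1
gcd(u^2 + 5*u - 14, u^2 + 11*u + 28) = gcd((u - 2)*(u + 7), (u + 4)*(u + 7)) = u + 7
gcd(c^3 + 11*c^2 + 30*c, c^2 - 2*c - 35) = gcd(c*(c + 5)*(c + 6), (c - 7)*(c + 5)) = c + 5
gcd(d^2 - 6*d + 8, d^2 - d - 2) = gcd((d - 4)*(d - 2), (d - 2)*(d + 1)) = d - 2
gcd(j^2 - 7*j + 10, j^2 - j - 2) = j - 2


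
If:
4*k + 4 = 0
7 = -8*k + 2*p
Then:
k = -1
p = -1/2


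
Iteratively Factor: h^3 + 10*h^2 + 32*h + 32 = (h + 4)*(h^2 + 6*h + 8) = (h + 2)*(h + 4)*(h + 4)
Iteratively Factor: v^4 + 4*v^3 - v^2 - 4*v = (v + 1)*(v^3 + 3*v^2 - 4*v) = (v - 1)*(v + 1)*(v^2 + 4*v) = (v - 1)*(v + 1)*(v + 4)*(v)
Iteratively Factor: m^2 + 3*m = (m + 3)*(m)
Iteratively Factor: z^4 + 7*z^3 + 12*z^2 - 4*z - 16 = (z + 4)*(z^3 + 3*z^2 - 4) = (z - 1)*(z + 4)*(z^2 + 4*z + 4) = (z - 1)*(z + 2)*(z + 4)*(z + 2)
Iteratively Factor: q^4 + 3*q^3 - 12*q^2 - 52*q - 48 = (q - 4)*(q^3 + 7*q^2 + 16*q + 12) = (q - 4)*(q + 3)*(q^2 + 4*q + 4) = (q - 4)*(q + 2)*(q + 3)*(q + 2)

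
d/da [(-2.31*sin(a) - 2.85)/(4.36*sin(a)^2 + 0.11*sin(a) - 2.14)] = (10.0716*sin(a)^2 + 24.852*sin(a) + 5.2569)*cos(a)/(19.0096*sin(a)^4 + 0.9592*sin(a)^3 - 18.6487*sin(a)^2 - 0.4708*sin(a) + 4.5796)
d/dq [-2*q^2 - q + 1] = -4*q - 1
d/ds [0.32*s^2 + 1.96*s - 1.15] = 0.64*s + 1.96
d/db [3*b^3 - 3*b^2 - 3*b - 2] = 9*b^2 - 6*b - 3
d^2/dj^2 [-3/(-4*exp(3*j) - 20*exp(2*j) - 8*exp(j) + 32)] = 3*(2*(3*exp(2*j) + 10*exp(j) + 2)^2*exp(j) - (9*exp(2*j) + 20*exp(j) + 2)*(exp(3*j) + 5*exp(2*j) + 2*exp(j) - 8))*exp(j)/(4*(exp(3*j) + 5*exp(2*j) + 2*exp(j) - 8)^3)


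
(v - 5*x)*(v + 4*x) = v^2 - v*x - 20*x^2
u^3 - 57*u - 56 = (u - 8)*(u + 1)*(u + 7)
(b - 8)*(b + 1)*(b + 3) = b^3 - 4*b^2 - 29*b - 24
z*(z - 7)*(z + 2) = z^3 - 5*z^2 - 14*z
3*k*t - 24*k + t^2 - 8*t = (3*k + t)*(t - 8)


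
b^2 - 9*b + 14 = (b - 7)*(b - 2)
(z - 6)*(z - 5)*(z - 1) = z^3 - 12*z^2 + 41*z - 30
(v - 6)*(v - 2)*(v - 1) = v^3 - 9*v^2 + 20*v - 12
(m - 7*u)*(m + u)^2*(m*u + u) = m^4*u - 5*m^3*u^2 + m^3*u - 13*m^2*u^3 - 5*m^2*u^2 - 7*m*u^4 - 13*m*u^3 - 7*u^4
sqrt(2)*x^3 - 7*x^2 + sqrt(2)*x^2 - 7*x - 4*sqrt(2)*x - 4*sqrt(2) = (x + 1)*(x - 4*sqrt(2))*(sqrt(2)*x + 1)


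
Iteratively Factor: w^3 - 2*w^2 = (w - 2)*(w^2) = w*(w - 2)*(w)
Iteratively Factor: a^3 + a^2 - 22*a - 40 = (a + 4)*(a^2 - 3*a - 10) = (a + 2)*(a + 4)*(a - 5)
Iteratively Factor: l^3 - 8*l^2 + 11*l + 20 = (l - 4)*(l^2 - 4*l - 5) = (l - 4)*(l + 1)*(l - 5)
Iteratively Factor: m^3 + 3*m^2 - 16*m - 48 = (m - 4)*(m^2 + 7*m + 12) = (m - 4)*(m + 4)*(m + 3)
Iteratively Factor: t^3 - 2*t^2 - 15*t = (t)*(t^2 - 2*t - 15) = t*(t - 5)*(t + 3)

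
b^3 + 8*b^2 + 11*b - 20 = (b - 1)*(b + 4)*(b + 5)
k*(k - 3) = k^2 - 3*k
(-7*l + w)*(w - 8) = -7*l*w + 56*l + w^2 - 8*w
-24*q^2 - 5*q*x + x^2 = (-8*q + x)*(3*q + x)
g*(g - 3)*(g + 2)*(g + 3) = g^4 + 2*g^3 - 9*g^2 - 18*g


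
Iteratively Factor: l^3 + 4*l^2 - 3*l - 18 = (l + 3)*(l^2 + l - 6) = (l + 3)^2*(l - 2)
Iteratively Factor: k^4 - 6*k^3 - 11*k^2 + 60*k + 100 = (k - 5)*(k^3 - k^2 - 16*k - 20) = (k - 5)*(k + 2)*(k^2 - 3*k - 10) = (k - 5)*(k + 2)^2*(k - 5)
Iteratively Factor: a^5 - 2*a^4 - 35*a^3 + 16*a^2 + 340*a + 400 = (a - 5)*(a^4 + 3*a^3 - 20*a^2 - 84*a - 80) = (a - 5)*(a + 4)*(a^3 - a^2 - 16*a - 20) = (a - 5)^2*(a + 4)*(a^2 + 4*a + 4) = (a - 5)^2*(a + 2)*(a + 4)*(a + 2)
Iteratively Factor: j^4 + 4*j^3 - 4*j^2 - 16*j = (j - 2)*(j^3 + 6*j^2 + 8*j) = (j - 2)*(j + 4)*(j^2 + 2*j) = (j - 2)*(j + 2)*(j + 4)*(j)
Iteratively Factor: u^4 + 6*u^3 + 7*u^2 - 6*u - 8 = (u + 1)*(u^3 + 5*u^2 + 2*u - 8) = (u - 1)*(u + 1)*(u^2 + 6*u + 8) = (u - 1)*(u + 1)*(u + 4)*(u + 2)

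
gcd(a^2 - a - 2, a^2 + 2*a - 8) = a - 2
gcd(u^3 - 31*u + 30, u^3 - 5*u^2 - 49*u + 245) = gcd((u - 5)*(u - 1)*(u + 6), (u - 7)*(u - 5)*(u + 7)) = u - 5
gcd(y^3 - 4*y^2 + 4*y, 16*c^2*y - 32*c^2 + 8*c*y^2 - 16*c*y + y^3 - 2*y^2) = y - 2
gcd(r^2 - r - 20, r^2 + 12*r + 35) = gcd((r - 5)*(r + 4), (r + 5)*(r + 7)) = 1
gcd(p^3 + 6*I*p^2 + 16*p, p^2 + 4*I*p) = p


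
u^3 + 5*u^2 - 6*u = u*(u - 1)*(u + 6)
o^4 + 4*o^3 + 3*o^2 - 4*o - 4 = (o - 1)*(o + 1)*(o + 2)^2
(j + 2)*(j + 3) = j^2 + 5*j + 6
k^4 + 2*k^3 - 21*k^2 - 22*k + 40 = (k - 4)*(k - 1)*(k + 2)*(k + 5)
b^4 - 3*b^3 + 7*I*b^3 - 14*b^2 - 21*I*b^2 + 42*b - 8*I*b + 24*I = (b - 3)*(b + I)*(b + 2*I)*(b + 4*I)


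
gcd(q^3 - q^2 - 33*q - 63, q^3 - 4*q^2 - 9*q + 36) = q + 3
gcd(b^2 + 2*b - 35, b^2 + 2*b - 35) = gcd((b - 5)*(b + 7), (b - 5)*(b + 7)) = b^2 + 2*b - 35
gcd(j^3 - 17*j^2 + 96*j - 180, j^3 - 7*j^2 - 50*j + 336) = j - 6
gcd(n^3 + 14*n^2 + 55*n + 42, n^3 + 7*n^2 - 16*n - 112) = n + 7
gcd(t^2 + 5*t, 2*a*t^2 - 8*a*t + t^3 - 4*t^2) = t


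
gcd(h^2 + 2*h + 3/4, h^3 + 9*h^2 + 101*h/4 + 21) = h + 3/2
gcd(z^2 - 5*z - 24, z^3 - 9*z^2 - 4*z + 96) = z^2 - 5*z - 24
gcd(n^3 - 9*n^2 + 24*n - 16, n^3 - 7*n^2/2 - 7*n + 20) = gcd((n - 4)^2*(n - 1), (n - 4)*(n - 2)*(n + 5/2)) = n - 4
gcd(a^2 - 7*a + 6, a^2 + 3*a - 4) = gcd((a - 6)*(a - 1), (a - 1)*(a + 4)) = a - 1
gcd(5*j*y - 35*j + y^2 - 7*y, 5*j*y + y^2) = 5*j + y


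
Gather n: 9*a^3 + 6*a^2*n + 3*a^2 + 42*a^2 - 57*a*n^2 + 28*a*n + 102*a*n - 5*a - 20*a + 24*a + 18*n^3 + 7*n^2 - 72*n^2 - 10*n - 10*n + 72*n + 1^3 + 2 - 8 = 9*a^3 + 45*a^2 - a + 18*n^3 + n^2*(-57*a - 65) + n*(6*a^2 + 130*a + 52) - 5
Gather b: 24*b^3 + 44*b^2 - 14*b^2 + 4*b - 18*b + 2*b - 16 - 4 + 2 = 24*b^3 + 30*b^2 - 12*b - 18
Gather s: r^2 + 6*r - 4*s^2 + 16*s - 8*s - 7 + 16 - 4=r^2 + 6*r - 4*s^2 + 8*s + 5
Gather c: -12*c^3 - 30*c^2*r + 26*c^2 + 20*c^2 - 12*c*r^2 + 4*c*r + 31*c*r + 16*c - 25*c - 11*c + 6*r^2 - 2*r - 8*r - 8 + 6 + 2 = -12*c^3 + c^2*(46 - 30*r) + c*(-12*r^2 + 35*r - 20) + 6*r^2 - 10*r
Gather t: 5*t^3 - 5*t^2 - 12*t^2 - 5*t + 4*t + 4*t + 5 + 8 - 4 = 5*t^3 - 17*t^2 + 3*t + 9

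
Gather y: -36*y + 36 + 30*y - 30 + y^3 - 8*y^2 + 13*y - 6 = y^3 - 8*y^2 + 7*y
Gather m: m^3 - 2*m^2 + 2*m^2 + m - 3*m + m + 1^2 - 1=m^3 - m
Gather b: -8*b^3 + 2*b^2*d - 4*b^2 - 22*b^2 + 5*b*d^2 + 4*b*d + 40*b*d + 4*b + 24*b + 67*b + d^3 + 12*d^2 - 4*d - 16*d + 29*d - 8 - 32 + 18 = -8*b^3 + b^2*(2*d - 26) + b*(5*d^2 + 44*d + 95) + d^3 + 12*d^2 + 9*d - 22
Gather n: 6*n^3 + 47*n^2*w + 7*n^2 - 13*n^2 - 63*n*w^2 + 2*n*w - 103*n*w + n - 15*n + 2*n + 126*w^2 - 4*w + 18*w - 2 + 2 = 6*n^3 + n^2*(47*w - 6) + n*(-63*w^2 - 101*w - 12) + 126*w^2 + 14*w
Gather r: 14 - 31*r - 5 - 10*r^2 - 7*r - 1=-10*r^2 - 38*r + 8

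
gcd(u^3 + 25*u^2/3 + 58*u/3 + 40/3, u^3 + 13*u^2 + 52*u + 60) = u^2 + 7*u + 10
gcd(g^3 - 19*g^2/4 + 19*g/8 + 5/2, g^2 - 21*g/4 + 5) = g^2 - 21*g/4 + 5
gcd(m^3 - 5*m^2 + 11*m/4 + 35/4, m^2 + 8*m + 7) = m + 1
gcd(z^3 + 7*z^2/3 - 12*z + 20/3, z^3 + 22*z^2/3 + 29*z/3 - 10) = z^2 + 13*z/3 - 10/3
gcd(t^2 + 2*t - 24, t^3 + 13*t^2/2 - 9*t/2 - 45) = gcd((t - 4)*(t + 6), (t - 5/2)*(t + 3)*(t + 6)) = t + 6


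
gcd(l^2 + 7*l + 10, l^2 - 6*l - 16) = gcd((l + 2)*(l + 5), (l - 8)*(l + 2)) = l + 2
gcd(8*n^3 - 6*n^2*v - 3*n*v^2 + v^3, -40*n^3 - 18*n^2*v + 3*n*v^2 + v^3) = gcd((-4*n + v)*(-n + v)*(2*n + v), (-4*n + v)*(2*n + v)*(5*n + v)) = -8*n^2 - 2*n*v + v^2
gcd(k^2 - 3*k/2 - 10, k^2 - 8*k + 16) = k - 4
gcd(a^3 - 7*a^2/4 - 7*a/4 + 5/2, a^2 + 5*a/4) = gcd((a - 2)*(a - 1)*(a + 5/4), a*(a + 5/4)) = a + 5/4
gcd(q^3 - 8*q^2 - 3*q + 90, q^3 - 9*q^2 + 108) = q^2 - 3*q - 18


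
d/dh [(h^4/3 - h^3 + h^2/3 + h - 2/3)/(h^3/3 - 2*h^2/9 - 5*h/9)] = 3*(3*h^4 - 10*h^3 + 5*h^2 + 12*h - 10)/(h^2*(9*h^2 - 30*h + 25))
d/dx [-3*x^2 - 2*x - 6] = -6*x - 2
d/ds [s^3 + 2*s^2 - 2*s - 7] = 3*s^2 + 4*s - 2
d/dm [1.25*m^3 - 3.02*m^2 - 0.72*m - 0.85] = 3.75*m^2 - 6.04*m - 0.72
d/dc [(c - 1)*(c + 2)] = 2*c + 1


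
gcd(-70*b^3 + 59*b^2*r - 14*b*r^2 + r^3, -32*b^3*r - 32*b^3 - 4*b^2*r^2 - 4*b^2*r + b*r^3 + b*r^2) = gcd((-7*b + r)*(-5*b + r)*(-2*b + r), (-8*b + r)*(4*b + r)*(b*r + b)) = 1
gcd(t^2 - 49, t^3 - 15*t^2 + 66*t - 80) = 1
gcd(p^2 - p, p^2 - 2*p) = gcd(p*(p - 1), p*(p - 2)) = p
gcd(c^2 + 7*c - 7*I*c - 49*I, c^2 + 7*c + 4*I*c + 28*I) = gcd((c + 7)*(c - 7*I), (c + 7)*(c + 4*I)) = c + 7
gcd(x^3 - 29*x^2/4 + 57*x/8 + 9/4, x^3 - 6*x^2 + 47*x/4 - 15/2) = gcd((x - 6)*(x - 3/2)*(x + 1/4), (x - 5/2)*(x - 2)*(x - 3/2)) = x - 3/2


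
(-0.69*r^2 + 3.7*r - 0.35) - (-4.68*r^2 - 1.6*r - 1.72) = 3.99*r^2 + 5.3*r + 1.37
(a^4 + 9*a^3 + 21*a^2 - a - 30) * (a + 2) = a^5 + 11*a^4 + 39*a^3 + 41*a^2 - 32*a - 60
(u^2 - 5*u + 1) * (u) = u^3 - 5*u^2 + u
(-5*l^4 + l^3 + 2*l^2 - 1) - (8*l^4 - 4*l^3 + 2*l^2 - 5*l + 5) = -13*l^4 + 5*l^3 + 5*l - 6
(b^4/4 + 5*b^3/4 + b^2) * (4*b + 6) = b^5 + 13*b^4/2 + 23*b^3/2 + 6*b^2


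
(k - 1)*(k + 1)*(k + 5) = k^3 + 5*k^2 - k - 5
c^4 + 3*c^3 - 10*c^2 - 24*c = c*(c - 3)*(c + 2)*(c + 4)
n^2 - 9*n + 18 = (n - 6)*(n - 3)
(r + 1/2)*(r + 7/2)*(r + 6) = r^3 + 10*r^2 + 103*r/4 + 21/2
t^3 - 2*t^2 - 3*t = t*(t - 3)*(t + 1)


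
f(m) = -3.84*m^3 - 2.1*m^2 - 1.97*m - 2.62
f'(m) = -11.52*m^2 - 4.2*m - 1.97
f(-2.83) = 73.17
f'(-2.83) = -82.35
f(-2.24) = 34.42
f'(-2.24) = -50.36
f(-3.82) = 188.31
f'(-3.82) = -154.03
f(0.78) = -7.26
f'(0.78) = -12.25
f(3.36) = -178.61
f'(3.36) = -146.14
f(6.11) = -968.95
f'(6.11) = -457.70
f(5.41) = -682.77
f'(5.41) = -361.86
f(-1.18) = 3.09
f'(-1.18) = -13.05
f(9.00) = -2989.81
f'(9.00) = -972.89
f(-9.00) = 2644.37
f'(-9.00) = -897.29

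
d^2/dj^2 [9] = 0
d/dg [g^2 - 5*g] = 2*g - 5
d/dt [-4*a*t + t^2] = -4*a + 2*t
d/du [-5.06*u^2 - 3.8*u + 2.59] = -10.12*u - 3.8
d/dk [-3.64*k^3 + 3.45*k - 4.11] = 3.45 - 10.92*k^2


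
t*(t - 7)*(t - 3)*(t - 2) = t^4 - 12*t^3 + 41*t^2 - 42*t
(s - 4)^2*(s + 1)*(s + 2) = s^4 - 5*s^3 - 6*s^2 + 32*s + 32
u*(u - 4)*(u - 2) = u^3 - 6*u^2 + 8*u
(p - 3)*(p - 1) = p^2 - 4*p + 3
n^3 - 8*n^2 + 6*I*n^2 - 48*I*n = n*(n - 8)*(n + 6*I)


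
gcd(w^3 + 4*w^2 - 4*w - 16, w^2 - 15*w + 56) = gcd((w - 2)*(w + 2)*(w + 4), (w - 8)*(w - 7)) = 1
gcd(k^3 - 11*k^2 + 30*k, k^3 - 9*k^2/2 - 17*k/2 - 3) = k - 6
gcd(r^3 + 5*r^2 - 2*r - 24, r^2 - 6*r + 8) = r - 2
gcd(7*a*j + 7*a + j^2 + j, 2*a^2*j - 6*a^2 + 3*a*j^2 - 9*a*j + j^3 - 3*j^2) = 1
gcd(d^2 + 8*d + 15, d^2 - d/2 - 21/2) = d + 3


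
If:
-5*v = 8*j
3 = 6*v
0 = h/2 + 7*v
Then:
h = -7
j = -5/16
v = 1/2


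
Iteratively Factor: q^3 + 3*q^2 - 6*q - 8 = (q - 2)*(q^2 + 5*q + 4) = (q - 2)*(q + 1)*(q + 4)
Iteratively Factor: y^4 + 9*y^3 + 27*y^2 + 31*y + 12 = (y + 3)*(y^3 + 6*y^2 + 9*y + 4) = (y + 1)*(y + 3)*(y^2 + 5*y + 4) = (y + 1)^2*(y + 3)*(y + 4)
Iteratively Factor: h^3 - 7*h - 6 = (h - 3)*(h^2 + 3*h + 2) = (h - 3)*(h + 1)*(h + 2)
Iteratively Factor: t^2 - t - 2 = (t + 1)*(t - 2)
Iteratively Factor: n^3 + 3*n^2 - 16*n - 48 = (n + 3)*(n^2 - 16) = (n - 4)*(n + 3)*(n + 4)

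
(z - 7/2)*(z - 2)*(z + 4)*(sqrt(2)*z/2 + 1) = sqrt(2)*z^4/2 - 3*sqrt(2)*z^3/4 + z^3 - 15*sqrt(2)*z^2/2 - 3*z^2/2 - 15*z + 14*sqrt(2)*z + 28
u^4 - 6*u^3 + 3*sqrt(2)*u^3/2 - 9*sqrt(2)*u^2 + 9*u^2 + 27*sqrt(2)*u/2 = u*(u - 3)^2*(u + 3*sqrt(2)/2)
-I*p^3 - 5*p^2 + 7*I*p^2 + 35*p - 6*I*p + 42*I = (p - 7)*(p - 6*I)*(-I*p + 1)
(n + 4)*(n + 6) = n^2 + 10*n + 24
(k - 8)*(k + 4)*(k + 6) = k^3 + 2*k^2 - 56*k - 192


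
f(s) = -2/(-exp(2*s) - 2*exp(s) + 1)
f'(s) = -2*(2*exp(2*s) + 2*exp(s))/(-exp(2*s) - 2*exp(s) + 1)^2 = -4*(exp(s) + 1)*exp(s)/(exp(2*s) + 2*exp(s) - 1)^2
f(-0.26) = 1.76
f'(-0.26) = -4.23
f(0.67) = 0.30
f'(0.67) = -0.51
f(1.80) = 0.04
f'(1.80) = -0.07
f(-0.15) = 1.37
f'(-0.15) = -3.00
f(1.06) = 0.15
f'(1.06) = -0.26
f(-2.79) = -2.29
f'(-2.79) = -0.34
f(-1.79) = -3.13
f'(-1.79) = -1.91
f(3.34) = 0.00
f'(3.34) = -0.00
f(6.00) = 0.00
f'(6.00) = 0.00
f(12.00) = 0.00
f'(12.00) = 0.00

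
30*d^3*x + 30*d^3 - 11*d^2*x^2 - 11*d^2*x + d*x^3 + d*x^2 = (-6*d + x)*(-5*d + x)*(d*x + d)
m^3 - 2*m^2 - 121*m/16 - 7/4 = (m - 4)*(m + 1/4)*(m + 7/4)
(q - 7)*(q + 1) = q^2 - 6*q - 7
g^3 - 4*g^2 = g^2*(g - 4)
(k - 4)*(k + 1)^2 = k^3 - 2*k^2 - 7*k - 4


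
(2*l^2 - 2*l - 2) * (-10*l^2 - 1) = -20*l^4 + 20*l^3 + 18*l^2 + 2*l + 2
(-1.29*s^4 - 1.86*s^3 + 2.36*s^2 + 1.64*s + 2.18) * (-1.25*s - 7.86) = 1.6125*s^5 + 12.4644*s^4 + 11.6696*s^3 - 20.5996*s^2 - 15.6154*s - 17.1348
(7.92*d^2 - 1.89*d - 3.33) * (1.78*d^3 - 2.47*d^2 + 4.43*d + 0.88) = 14.0976*d^5 - 22.9266*d^4 + 33.8265*d^3 + 6.822*d^2 - 16.4151*d - 2.9304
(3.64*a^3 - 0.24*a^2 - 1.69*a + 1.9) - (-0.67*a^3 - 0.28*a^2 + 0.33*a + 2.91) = 4.31*a^3 + 0.04*a^2 - 2.02*a - 1.01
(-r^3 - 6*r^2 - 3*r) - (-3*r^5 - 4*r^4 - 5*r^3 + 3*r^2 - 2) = 3*r^5 + 4*r^4 + 4*r^3 - 9*r^2 - 3*r + 2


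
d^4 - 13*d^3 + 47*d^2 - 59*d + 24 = (d - 8)*(d - 3)*(d - 1)^2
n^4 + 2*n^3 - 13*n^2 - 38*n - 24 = (n - 4)*(n + 1)*(n + 2)*(n + 3)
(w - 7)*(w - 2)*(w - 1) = w^3 - 10*w^2 + 23*w - 14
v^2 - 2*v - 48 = (v - 8)*(v + 6)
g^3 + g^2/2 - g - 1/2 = (g - 1)*(g + 1/2)*(g + 1)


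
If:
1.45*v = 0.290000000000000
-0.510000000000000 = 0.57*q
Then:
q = -0.89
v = 0.20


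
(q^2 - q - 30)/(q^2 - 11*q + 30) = (q + 5)/(q - 5)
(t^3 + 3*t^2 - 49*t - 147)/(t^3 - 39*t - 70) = (t^2 + 10*t + 21)/(t^2 + 7*t + 10)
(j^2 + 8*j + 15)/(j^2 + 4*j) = (j^2 + 8*j + 15)/(j*(j + 4))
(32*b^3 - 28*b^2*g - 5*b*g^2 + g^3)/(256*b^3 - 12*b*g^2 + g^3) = (b - g)/(8*b - g)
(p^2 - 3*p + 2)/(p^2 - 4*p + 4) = (p - 1)/(p - 2)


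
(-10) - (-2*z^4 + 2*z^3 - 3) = 2*z^4 - 2*z^3 - 7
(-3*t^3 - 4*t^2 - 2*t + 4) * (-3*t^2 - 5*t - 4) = 9*t^5 + 27*t^4 + 38*t^3 + 14*t^2 - 12*t - 16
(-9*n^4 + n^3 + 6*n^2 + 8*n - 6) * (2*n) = -18*n^5 + 2*n^4 + 12*n^3 + 16*n^2 - 12*n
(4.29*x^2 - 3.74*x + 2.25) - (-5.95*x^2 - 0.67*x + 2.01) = 10.24*x^2 - 3.07*x + 0.24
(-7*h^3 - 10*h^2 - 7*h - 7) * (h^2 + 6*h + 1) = -7*h^5 - 52*h^4 - 74*h^3 - 59*h^2 - 49*h - 7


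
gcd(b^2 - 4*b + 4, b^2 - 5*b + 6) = b - 2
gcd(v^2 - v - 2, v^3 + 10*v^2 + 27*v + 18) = v + 1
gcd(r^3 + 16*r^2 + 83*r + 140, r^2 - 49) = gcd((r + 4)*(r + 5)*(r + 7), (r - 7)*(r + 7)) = r + 7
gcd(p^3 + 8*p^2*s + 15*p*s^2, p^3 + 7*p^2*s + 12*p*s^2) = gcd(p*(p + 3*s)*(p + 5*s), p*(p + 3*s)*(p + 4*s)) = p^2 + 3*p*s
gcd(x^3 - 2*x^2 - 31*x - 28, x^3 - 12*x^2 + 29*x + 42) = x^2 - 6*x - 7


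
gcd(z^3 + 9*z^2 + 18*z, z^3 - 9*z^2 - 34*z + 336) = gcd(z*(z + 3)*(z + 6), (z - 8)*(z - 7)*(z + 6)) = z + 6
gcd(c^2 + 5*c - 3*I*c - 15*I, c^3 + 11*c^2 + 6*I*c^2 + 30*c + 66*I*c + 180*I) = c + 5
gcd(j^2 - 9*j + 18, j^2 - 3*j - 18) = j - 6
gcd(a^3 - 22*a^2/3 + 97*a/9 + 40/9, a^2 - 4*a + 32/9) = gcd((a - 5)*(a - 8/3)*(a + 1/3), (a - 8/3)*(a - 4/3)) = a - 8/3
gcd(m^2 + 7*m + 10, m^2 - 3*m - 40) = m + 5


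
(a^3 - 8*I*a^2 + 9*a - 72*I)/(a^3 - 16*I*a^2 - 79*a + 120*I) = (a + 3*I)/(a - 5*I)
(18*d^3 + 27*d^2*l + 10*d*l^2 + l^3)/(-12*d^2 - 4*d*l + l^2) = (-18*d^3 - 27*d^2*l - 10*d*l^2 - l^3)/(12*d^2 + 4*d*l - l^2)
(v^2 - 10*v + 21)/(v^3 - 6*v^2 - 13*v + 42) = (v - 3)/(v^2 + v - 6)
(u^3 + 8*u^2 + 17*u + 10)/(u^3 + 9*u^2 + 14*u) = (u^2 + 6*u + 5)/(u*(u + 7))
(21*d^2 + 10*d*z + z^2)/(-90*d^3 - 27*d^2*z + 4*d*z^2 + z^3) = (7*d + z)/(-30*d^2 + d*z + z^2)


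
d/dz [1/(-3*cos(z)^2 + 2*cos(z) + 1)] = 2*(1 - 3*cos(z))*sin(z)/(-3*cos(z)^2 + 2*cos(z) + 1)^2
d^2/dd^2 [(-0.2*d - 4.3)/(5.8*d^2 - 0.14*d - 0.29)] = ((0.2*d + 4.3)*(11.6*d - 0.14)*(23.2*d - 0.28) + (6.96*d + 49.824)*(-5.8*d^2 + 0.14*d + 0.29))/(-5.8*d^2 + 0.14*d + 0.29)^3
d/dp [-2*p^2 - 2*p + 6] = -4*p - 2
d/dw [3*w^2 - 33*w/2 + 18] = 6*w - 33/2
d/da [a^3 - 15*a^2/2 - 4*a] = 3*a^2 - 15*a - 4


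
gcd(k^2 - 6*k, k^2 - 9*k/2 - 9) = k - 6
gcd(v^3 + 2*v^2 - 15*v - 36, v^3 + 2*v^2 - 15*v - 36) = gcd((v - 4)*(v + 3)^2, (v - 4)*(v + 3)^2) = v^3 + 2*v^2 - 15*v - 36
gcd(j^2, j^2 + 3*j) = j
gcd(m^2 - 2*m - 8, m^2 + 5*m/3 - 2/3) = m + 2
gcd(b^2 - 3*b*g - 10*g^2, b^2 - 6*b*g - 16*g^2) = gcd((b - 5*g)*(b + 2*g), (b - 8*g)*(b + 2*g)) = b + 2*g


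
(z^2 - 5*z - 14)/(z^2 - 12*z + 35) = (z + 2)/(z - 5)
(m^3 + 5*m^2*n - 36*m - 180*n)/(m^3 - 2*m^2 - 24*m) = (m^2 + 5*m*n + 6*m + 30*n)/(m*(m + 4))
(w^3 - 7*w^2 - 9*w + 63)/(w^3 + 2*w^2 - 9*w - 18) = (w - 7)/(w + 2)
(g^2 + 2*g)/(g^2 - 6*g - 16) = g/(g - 8)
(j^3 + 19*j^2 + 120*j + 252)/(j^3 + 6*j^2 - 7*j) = (j^2 + 12*j + 36)/(j*(j - 1))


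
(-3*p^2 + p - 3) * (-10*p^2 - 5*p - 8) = 30*p^4 + 5*p^3 + 49*p^2 + 7*p + 24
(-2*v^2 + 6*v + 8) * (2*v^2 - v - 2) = -4*v^4 + 14*v^3 + 14*v^2 - 20*v - 16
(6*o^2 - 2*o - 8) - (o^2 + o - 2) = 5*o^2 - 3*o - 6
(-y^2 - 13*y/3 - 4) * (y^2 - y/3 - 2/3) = -y^4 - 4*y^3 - 17*y^2/9 + 38*y/9 + 8/3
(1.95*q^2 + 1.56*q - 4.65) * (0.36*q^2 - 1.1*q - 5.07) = 0.702*q^4 - 1.5834*q^3 - 13.2765*q^2 - 2.7942*q + 23.5755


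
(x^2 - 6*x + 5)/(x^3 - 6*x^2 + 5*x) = 1/x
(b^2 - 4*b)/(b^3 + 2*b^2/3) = 3*(b - 4)/(b*(3*b + 2))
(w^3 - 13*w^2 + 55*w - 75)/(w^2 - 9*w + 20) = (w^2 - 8*w + 15)/(w - 4)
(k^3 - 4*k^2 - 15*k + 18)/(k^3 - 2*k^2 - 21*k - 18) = (k - 1)/(k + 1)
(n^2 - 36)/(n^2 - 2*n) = (n^2 - 36)/(n*(n - 2))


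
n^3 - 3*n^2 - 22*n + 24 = (n - 6)*(n - 1)*(n + 4)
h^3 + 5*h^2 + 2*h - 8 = (h - 1)*(h + 2)*(h + 4)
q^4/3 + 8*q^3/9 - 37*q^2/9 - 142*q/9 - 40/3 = (q/3 + 1)*(q - 4)*(q + 5/3)*(q + 2)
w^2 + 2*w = w*(w + 2)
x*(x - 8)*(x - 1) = x^3 - 9*x^2 + 8*x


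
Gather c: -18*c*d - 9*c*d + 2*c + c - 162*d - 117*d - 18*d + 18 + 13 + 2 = c*(3 - 27*d) - 297*d + 33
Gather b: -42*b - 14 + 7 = -42*b - 7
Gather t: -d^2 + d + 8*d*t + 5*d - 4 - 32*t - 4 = -d^2 + 6*d + t*(8*d - 32) - 8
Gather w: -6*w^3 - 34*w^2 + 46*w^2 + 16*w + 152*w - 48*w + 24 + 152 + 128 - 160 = -6*w^3 + 12*w^2 + 120*w + 144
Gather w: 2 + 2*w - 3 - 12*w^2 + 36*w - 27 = -12*w^2 + 38*w - 28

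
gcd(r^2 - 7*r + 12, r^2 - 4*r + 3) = r - 3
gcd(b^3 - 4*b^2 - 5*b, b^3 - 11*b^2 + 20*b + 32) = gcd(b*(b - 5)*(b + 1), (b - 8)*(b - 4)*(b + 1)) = b + 1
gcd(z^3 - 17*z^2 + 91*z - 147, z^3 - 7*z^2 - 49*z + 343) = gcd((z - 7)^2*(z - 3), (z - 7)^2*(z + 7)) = z^2 - 14*z + 49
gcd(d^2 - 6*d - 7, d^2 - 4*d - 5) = d + 1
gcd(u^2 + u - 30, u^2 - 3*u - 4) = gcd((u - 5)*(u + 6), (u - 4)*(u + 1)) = 1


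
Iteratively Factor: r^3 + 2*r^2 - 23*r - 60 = (r + 3)*(r^2 - r - 20) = (r - 5)*(r + 3)*(r + 4)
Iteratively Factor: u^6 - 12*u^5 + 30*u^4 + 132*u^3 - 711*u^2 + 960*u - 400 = (u - 5)*(u^5 - 7*u^4 - 5*u^3 + 107*u^2 - 176*u + 80) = (u - 5)*(u + 4)*(u^4 - 11*u^3 + 39*u^2 - 49*u + 20) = (u - 5)^2*(u + 4)*(u^3 - 6*u^2 + 9*u - 4) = (u - 5)^2*(u - 1)*(u + 4)*(u^2 - 5*u + 4) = (u - 5)^2*(u - 4)*(u - 1)*(u + 4)*(u - 1)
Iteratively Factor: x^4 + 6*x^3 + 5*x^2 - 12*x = (x)*(x^3 + 6*x^2 + 5*x - 12) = x*(x + 3)*(x^2 + 3*x - 4) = x*(x - 1)*(x + 3)*(x + 4)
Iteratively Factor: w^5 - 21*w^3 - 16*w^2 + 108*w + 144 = (w + 2)*(w^4 - 2*w^3 - 17*w^2 + 18*w + 72) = (w - 4)*(w + 2)*(w^3 + 2*w^2 - 9*w - 18) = (w - 4)*(w + 2)^2*(w^2 - 9) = (w - 4)*(w + 2)^2*(w + 3)*(w - 3)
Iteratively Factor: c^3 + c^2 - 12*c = (c - 3)*(c^2 + 4*c) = c*(c - 3)*(c + 4)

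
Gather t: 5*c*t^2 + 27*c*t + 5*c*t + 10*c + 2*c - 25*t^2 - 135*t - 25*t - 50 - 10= 12*c + t^2*(5*c - 25) + t*(32*c - 160) - 60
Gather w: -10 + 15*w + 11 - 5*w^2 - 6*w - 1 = -5*w^2 + 9*w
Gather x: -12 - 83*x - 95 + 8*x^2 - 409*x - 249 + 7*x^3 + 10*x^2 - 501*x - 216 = 7*x^3 + 18*x^2 - 993*x - 572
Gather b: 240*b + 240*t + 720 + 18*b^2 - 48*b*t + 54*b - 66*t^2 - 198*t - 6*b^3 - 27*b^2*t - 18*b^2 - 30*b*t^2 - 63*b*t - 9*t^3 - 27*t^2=-6*b^3 - 27*b^2*t + b*(-30*t^2 - 111*t + 294) - 9*t^3 - 93*t^2 + 42*t + 720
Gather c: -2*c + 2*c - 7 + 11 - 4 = 0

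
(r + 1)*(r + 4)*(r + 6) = r^3 + 11*r^2 + 34*r + 24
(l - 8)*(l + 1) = l^2 - 7*l - 8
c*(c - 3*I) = c^2 - 3*I*c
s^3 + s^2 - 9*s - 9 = (s - 3)*(s + 1)*(s + 3)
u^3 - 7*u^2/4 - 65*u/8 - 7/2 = (u - 4)*(u + 1/2)*(u + 7/4)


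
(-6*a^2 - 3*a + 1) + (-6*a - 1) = -6*a^2 - 9*a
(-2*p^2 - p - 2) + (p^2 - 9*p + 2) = -p^2 - 10*p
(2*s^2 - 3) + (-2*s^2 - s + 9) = 6 - s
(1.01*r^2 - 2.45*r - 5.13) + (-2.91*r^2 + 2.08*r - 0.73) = -1.9*r^2 - 0.37*r - 5.86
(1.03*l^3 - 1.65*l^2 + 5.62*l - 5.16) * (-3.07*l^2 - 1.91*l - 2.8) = -3.1621*l^5 + 3.0982*l^4 - 16.9859*l^3 + 9.727*l^2 - 5.8804*l + 14.448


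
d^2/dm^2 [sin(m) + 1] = -sin(m)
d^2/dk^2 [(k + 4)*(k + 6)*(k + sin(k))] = -k^2*sin(k) - 10*k*sin(k) + 4*k*cos(k) + 6*k - 22*sin(k) + 20*cos(k) + 20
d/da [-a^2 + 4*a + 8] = 4 - 2*a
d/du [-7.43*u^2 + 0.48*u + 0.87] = 0.48 - 14.86*u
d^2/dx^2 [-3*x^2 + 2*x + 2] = -6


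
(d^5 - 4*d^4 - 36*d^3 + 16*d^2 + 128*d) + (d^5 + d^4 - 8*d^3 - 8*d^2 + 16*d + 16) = 2*d^5 - 3*d^4 - 44*d^3 + 8*d^2 + 144*d + 16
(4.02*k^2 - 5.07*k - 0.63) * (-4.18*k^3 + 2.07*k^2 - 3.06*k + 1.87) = -16.8036*k^5 + 29.514*k^4 - 20.1627*k^3 + 21.7275*k^2 - 7.5531*k - 1.1781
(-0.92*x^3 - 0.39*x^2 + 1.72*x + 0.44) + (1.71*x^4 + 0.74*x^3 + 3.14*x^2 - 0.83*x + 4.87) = 1.71*x^4 - 0.18*x^3 + 2.75*x^2 + 0.89*x + 5.31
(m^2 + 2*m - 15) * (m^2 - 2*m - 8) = m^4 - 27*m^2 + 14*m + 120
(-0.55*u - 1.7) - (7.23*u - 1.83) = 0.13 - 7.78*u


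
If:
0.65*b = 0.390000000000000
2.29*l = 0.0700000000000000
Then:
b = 0.60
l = 0.03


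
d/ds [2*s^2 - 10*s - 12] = 4*s - 10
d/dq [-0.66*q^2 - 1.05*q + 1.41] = -1.32*q - 1.05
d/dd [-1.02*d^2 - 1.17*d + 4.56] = -2.04*d - 1.17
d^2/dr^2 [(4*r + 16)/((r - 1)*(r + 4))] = 8/(r - 1)^3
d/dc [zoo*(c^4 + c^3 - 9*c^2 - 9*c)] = zoo*(c^3 + c^2 + c + 1)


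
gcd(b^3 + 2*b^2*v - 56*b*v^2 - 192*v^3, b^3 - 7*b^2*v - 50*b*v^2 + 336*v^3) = -b + 8*v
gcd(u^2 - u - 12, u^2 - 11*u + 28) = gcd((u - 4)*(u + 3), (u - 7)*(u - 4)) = u - 4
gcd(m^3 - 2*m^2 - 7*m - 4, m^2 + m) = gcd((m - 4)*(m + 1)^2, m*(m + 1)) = m + 1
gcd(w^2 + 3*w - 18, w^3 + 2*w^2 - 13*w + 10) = 1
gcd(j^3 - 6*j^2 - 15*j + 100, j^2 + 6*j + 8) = j + 4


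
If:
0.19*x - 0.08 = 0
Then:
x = 0.42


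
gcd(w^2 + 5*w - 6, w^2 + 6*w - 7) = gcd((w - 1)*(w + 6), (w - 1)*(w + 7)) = w - 1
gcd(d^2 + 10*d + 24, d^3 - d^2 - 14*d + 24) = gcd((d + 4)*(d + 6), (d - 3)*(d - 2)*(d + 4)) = d + 4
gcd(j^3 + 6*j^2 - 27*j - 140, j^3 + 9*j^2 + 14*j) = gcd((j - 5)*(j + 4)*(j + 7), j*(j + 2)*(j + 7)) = j + 7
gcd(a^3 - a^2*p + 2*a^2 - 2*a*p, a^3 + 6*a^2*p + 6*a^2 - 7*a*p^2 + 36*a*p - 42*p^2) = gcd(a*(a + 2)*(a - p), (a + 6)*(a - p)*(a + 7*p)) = -a + p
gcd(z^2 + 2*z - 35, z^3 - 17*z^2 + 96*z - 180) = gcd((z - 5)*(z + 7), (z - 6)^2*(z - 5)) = z - 5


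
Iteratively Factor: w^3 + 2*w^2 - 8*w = (w + 4)*(w^2 - 2*w) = (w - 2)*(w + 4)*(w)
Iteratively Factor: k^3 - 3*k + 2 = (k + 2)*(k^2 - 2*k + 1) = (k - 1)*(k + 2)*(k - 1)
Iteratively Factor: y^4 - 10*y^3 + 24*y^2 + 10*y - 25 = (y - 5)*(y^3 - 5*y^2 - y + 5) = (y - 5)*(y + 1)*(y^2 - 6*y + 5) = (y - 5)*(y - 1)*(y + 1)*(y - 5)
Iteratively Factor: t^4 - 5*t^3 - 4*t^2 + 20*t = (t - 5)*(t^3 - 4*t) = t*(t - 5)*(t^2 - 4) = t*(t - 5)*(t + 2)*(t - 2)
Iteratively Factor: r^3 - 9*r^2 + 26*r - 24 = (r - 3)*(r^2 - 6*r + 8) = (r - 3)*(r - 2)*(r - 4)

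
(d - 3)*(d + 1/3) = d^2 - 8*d/3 - 1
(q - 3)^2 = q^2 - 6*q + 9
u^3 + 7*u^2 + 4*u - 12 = (u - 1)*(u + 2)*(u + 6)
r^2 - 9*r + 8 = (r - 8)*(r - 1)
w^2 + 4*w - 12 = (w - 2)*(w + 6)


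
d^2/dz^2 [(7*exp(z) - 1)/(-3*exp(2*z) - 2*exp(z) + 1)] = (-63*exp(4*z) + 78*exp(3*z) - 108*exp(2*z) + 2*exp(z) - 5)*exp(z)/(27*exp(6*z) + 54*exp(5*z) + 9*exp(4*z) - 28*exp(3*z) - 3*exp(2*z) + 6*exp(z) - 1)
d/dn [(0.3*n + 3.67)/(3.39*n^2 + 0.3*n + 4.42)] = (-1.017*n^2 - 24.8826*n + 0.225)/(11.4921*n^4 + 2.034*n^3 + 30.0576*n^2 + 2.652*n + 19.5364)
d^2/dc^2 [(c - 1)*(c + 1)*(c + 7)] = 6*c + 14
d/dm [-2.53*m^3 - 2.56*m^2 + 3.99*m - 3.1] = -7.59*m^2 - 5.12*m + 3.99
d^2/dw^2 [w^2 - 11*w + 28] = 2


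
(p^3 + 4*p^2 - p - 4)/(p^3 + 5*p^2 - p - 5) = (p + 4)/(p + 5)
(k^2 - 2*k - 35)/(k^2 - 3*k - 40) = (k - 7)/(k - 8)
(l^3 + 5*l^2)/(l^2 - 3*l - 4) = l^2*(l + 5)/(l^2 - 3*l - 4)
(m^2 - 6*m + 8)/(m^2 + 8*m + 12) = (m^2 - 6*m + 8)/(m^2 + 8*m + 12)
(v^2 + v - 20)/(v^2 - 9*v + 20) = (v + 5)/(v - 5)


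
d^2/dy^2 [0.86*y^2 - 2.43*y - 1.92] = 1.72000000000000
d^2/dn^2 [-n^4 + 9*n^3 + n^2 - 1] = -12*n^2 + 54*n + 2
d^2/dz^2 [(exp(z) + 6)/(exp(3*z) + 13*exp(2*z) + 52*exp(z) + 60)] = (4*exp(3*z) + 21*exp(2*z) + 9*exp(z) - 70)*exp(z)/(exp(6*z) + 21*exp(5*z) + 177*exp(4*z) + 763*exp(3*z) + 1770*exp(2*z) + 2100*exp(z) + 1000)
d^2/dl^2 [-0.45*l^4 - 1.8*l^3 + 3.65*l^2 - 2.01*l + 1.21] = -5.4*l^2 - 10.8*l + 7.3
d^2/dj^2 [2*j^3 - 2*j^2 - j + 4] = 12*j - 4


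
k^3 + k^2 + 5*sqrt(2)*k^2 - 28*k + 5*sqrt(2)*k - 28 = (k + 1)*(k - 2*sqrt(2))*(k + 7*sqrt(2))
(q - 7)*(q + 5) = q^2 - 2*q - 35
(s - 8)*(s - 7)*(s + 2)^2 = s^4 - 11*s^3 + 164*s + 224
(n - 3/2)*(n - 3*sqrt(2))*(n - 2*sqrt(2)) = n^3 - 5*sqrt(2)*n^2 - 3*n^2/2 + 15*sqrt(2)*n/2 + 12*n - 18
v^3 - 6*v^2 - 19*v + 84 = (v - 7)*(v - 3)*(v + 4)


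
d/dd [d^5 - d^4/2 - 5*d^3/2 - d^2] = d*(10*d^3 - 4*d^2 - 15*d - 4)/2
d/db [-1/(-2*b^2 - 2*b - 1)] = 2*(-2*b - 1)/(2*b^2 + 2*b + 1)^2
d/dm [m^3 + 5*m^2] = m*(3*m + 10)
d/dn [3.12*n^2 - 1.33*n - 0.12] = 6.24*n - 1.33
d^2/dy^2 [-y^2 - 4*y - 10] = -2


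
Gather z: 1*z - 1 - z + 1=0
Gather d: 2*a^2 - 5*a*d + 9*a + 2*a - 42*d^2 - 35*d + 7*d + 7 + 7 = 2*a^2 + 11*a - 42*d^2 + d*(-5*a - 28) + 14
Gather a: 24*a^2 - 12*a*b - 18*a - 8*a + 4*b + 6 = 24*a^2 + a*(-12*b - 26) + 4*b + 6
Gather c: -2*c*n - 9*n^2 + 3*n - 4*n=-2*c*n - 9*n^2 - n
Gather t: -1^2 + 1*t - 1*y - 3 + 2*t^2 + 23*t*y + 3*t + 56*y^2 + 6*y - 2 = 2*t^2 + t*(23*y + 4) + 56*y^2 + 5*y - 6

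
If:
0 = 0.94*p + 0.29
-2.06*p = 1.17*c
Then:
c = 0.54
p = -0.31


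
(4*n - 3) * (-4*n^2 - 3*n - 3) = -16*n^3 - 3*n + 9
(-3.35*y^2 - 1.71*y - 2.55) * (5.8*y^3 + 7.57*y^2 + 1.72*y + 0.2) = -19.43*y^5 - 35.2775*y^4 - 33.4967*y^3 - 22.9147*y^2 - 4.728*y - 0.51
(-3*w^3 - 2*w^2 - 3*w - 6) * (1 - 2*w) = 6*w^4 + w^3 + 4*w^2 + 9*w - 6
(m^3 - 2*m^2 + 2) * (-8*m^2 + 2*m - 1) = -8*m^5 + 18*m^4 - 5*m^3 - 14*m^2 + 4*m - 2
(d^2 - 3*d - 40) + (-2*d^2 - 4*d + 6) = -d^2 - 7*d - 34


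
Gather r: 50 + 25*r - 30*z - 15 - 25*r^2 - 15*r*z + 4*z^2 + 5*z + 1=-25*r^2 + r*(25 - 15*z) + 4*z^2 - 25*z + 36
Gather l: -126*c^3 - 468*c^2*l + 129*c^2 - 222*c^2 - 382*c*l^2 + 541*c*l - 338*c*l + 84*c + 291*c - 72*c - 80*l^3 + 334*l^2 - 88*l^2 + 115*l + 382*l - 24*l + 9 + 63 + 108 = -126*c^3 - 93*c^2 + 303*c - 80*l^3 + l^2*(246 - 382*c) + l*(-468*c^2 + 203*c + 473) + 180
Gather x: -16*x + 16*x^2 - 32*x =16*x^2 - 48*x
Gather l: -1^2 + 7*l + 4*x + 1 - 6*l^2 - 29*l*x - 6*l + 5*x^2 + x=-6*l^2 + l*(1 - 29*x) + 5*x^2 + 5*x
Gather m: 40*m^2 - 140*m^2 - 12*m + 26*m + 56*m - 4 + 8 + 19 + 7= -100*m^2 + 70*m + 30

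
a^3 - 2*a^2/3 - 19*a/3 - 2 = (a - 3)*(a + 1/3)*(a + 2)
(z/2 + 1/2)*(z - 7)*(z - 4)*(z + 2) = z^4/2 - 4*z^3 - 3*z^2/2 + 31*z + 28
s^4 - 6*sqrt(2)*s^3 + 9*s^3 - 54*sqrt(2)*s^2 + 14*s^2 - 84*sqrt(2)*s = s*(s + 2)*(s + 7)*(s - 6*sqrt(2))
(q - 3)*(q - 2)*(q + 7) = q^3 + 2*q^2 - 29*q + 42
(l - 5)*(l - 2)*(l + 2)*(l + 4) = l^4 - l^3 - 24*l^2 + 4*l + 80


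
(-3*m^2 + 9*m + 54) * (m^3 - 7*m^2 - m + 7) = -3*m^5 + 30*m^4 - 6*m^3 - 408*m^2 + 9*m + 378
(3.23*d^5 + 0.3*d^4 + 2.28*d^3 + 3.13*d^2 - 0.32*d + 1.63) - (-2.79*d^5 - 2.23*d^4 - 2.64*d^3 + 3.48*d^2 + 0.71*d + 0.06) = 6.02*d^5 + 2.53*d^4 + 4.92*d^3 - 0.35*d^2 - 1.03*d + 1.57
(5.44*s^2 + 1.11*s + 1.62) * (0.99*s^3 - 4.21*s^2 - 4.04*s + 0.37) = 5.3856*s^5 - 21.8035*s^4 - 25.0469*s^3 - 9.2918*s^2 - 6.1341*s + 0.5994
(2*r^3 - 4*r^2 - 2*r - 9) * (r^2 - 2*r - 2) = 2*r^5 - 8*r^4 + 2*r^3 + 3*r^2 + 22*r + 18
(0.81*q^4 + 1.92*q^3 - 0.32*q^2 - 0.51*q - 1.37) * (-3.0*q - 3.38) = -2.43*q^5 - 8.4978*q^4 - 5.5296*q^3 + 2.6116*q^2 + 5.8338*q + 4.6306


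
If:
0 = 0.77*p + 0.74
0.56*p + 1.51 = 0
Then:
No Solution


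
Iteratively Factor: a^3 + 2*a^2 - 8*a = (a)*(a^2 + 2*a - 8) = a*(a + 4)*(a - 2)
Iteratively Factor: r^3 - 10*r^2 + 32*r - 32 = (r - 4)*(r^2 - 6*r + 8) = (r - 4)*(r - 2)*(r - 4)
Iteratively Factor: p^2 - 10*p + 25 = (p - 5)*(p - 5)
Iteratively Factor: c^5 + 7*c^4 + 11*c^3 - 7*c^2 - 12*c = (c)*(c^4 + 7*c^3 + 11*c^2 - 7*c - 12) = c*(c - 1)*(c^3 + 8*c^2 + 19*c + 12) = c*(c - 1)*(c + 1)*(c^2 + 7*c + 12) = c*(c - 1)*(c + 1)*(c + 4)*(c + 3)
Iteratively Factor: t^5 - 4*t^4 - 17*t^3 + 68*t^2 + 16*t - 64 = (t + 4)*(t^4 - 8*t^3 + 15*t^2 + 8*t - 16) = (t - 4)*(t + 4)*(t^3 - 4*t^2 - t + 4) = (t - 4)^2*(t + 4)*(t^2 - 1) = (t - 4)^2*(t - 1)*(t + 4)*(t + 1)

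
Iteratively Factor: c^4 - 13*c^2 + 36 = (c - 3)*(c^3 + 3*c^2 - 4*c - 12) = (c - 3)*(c + 3)*(c^2 - 4) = (c - 3)*(c + 2)*(c + 3)*(c - 2)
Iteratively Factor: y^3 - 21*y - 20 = (y - 5)*(y^2 + 5*y + 4) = (y - 5)*(y + 1)*(y + 4)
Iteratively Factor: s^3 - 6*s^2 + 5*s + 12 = (s - 3)*(s^2 - 3*s - 4) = (s - 3)*(s + 1)*(s - 4)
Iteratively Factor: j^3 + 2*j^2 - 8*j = (j)*(j^2 + 2*j - 8) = j*(j - 2)*(j + 4)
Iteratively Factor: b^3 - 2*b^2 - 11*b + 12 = (b + 3)*(b^2 - 5*b + 4) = (b - 4)*(b + 3)*(b - 1)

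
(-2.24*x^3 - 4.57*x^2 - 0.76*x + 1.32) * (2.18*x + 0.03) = -4.8832*x^4 - 10.0298*x^3 - 1.7939*x^2 + 2.8548*x + 0.0396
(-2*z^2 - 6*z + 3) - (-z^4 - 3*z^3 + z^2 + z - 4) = z^4 + 3*z^3 - 3*z^2 - 7*z + 7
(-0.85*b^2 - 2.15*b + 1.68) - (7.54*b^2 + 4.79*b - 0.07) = -8.39*b^2 - 6.94*b + 1.75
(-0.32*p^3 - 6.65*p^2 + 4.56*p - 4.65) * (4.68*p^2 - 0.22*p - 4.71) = -1.4976*p^5 - 31.0516*p^4 + 24.311*p^3 + 8.5563*p^2 - 20.4546*p + 21.9015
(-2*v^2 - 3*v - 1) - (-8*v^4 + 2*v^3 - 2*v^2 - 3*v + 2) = 8*v^4 - 2*v^3 - 3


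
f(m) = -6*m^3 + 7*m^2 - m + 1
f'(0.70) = -0.02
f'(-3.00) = -205.00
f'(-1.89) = -91.76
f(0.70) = 1.67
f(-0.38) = 2.72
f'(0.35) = 1.70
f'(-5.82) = -692.18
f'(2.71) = -95.25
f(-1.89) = 68.40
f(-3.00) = 229.00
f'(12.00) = -2425.00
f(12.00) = -9371.00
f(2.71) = -69.72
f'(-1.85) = -88.50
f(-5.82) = 1426.75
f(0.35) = 1.25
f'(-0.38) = -8.92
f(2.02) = -21.91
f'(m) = -18*m^2 + 14*m - 1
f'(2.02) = -46.17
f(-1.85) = 64.80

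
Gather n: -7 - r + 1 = -r - 6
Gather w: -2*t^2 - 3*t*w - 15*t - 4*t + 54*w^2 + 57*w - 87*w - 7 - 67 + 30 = -2*t^2 - 19*t + 54*w^2 + w*(-3*t - 30) - 44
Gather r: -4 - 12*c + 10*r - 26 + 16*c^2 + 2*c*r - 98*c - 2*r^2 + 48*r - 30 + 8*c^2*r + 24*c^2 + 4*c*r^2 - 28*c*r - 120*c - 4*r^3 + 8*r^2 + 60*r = 40*c^2 - 230*c - 4*r^3 + r^2*(4*c + 6) + r*(8*c^2 - 26*c + 118) - 60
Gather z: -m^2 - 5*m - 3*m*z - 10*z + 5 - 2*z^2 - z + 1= -m^2 - 5*m - 2*z^2 + z*(-3*m - 11) + 6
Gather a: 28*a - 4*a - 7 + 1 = 24*a - 6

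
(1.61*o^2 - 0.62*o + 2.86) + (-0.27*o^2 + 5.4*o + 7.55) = 1.34*o^2 + 4.78*o + 10.41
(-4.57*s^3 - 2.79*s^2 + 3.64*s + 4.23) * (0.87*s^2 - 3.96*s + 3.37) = -3.9759*s^5 + 15.6699*s^4 - 1.1857*s^3 - 20.1366*s^2 - 4.484*s + 14.2551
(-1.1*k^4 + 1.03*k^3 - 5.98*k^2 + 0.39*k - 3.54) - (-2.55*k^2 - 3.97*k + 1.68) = -1.1*k^4 + 1.03*k^3 - 3.43*k^2 + 4.36*k - 5.22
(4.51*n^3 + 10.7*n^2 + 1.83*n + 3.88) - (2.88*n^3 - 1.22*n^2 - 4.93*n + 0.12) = 1.63*n^3 + 11.92*n^2 + 6.76*n + 3.76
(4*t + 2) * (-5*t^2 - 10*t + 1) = -20*t^3 - 50*t^2 - 16*t + 2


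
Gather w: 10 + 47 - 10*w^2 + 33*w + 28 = -10*w^2 + 33*w + 85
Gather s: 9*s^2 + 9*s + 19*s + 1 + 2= 9*s^2 + 28*s + 3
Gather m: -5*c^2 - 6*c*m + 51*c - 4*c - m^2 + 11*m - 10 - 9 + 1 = -5*c^2 + 47*c - m^2 + m*(11 - 6*c) - 18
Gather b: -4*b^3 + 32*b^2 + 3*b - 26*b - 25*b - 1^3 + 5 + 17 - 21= -4*b^3 + 32*b^2 - 48*b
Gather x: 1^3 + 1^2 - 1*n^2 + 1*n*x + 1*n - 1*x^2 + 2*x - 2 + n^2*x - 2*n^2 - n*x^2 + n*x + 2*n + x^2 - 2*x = -3*n^2 - n*x^2 + 3*n + x*(n^2 + 2*n)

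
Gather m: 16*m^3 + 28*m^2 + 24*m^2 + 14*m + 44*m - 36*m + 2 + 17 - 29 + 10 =16*m^3 + 52*m^2 + 22*m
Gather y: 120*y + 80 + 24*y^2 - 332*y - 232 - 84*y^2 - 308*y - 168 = -60*y^2 - 520*y - 320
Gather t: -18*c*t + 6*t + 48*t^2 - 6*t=-18*c*t + 48*t^2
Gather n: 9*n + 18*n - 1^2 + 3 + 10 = 27*n + 12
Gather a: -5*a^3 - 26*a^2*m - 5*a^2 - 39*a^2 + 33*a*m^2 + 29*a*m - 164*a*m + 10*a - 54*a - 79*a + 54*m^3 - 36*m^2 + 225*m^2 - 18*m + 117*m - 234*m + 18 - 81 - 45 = -5*a^3 + a^2*(-26*m - 44) + a*(33*m^2 - 135*m - 123) + 54*m^3 + 189*m^2 - 135*m - 108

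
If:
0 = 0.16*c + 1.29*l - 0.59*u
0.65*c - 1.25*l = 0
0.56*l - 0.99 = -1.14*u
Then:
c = 0.52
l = 0.27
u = 0.74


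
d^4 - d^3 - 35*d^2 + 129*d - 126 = (d - 3)^2*(d - 2)*(d + 7)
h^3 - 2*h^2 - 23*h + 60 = (h - 4)*(h - 3)*(h + 5)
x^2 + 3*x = x*(x + 3)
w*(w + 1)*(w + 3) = w^3 + 4*w^2 + 3*w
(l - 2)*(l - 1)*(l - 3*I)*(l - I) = l^4 - 3*l^3 - 4*I*l^3 - l^2 + 12*I*l^2 + 9*l - 8*I*l - 6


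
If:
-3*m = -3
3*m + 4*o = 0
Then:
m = 1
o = -3/4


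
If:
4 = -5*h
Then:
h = -4/5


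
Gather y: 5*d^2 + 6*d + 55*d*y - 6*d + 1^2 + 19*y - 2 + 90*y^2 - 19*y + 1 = 5*d^2 + 55*d*y + 90*y^2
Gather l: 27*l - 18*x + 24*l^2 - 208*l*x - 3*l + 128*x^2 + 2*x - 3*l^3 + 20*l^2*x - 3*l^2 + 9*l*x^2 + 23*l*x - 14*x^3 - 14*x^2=-3*l^3 + l^2*(20*x + 21) + l*(9*x^2 - 185*x + 24) - 14*x^3 + 114*x^2 - 16*x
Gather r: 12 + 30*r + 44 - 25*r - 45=5*r + 11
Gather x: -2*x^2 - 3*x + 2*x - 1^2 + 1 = -2*x^2 - x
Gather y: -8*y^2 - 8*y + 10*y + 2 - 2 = -8*y^2 + 2*y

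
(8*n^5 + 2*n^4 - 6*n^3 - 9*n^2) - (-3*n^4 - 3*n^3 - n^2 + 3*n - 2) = 8*n^5 + 5*n^4 - 3*n^3 - 8*n^2 - 3*n + 2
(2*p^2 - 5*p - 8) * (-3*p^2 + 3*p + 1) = -6*p^4 + 21*p^3 + 11*p^2 - 29*p - 8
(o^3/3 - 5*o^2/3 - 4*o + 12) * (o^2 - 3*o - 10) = o^5/3 - 8*o^4/3 - 7*o^3/3 + 122*o^2/3 + 4*o - 120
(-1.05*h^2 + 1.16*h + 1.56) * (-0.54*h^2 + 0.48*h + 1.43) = 0.567*h^4 - 1.1304*h^3 - 1.7871*h^2 + 2.4076*h + 2.2308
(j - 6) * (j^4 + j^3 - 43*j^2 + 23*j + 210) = j^5 - 5*j^4 - 49*j^3 + 281*j^2 + 72*j - 1260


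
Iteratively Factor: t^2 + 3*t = (t + 3)*(t)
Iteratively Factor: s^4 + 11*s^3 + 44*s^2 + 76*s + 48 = (s + 4)*(s^3 + 7*s^2 + 16*s + 12) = (s + 2)*(s + 4)*(s^2 + 5*s + 6) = (s + 2)^2*(s + 4)*(s + 3)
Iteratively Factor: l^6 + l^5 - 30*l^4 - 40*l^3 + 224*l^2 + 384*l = (l + 3)*(l^5 - 2*l^4 - 24*l^3 + 32*l^2 + 128*l) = l*(l + 3)*(l^4 - 2*l^3 - 24*l^2 + 32*l + 128) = l*(l - 4)*(l + 3)*(l^3 + 2*l^2 - 16*l - 32) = l*(l - 4)*(l + 3)*(l + 4)*(l^2 - 2*l - 8) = l*(l - 4)*(l + 2)*(l + 3)*(l + 4)*(l - 4)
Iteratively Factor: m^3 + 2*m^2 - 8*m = (m + 4)*(m^2 - 2*m) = m*(m + 4)*(m - 2)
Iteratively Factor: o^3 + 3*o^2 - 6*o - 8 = (o - 2)*(o^2 + 5*o + 4) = (o - 2)*(o + 4)*(o + 1)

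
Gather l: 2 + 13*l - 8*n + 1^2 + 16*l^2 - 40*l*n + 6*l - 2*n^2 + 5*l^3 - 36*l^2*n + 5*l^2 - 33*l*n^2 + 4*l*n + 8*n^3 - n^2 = 5*l^3 + l^2*(21 - 36*n) + l*(-33*n^2 - 36*n + 19) + 8*n^3 - 3*n^2 - 8*n + 3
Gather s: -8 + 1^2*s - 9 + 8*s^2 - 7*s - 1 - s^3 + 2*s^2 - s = -s^3 + 10*s^2 - 7*s - 18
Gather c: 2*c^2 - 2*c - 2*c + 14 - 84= 2*c^2 - 4*c - 70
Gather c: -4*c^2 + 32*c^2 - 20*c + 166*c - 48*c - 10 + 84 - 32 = 28*c^2 + 98*c + 42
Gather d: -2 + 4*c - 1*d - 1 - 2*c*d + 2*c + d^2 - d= 6*c + d^2 + d*(-2*c - 2) - 3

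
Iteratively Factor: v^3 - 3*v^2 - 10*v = (v - 5)*(v^2 + 2*v) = (v - 5)*(v + 2)*(v)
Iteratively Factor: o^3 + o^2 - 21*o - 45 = (o + 3)*(o^2 - 2*o - 15) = (o - 5)*(o + 3)*(o + 3)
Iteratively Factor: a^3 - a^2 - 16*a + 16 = (a + 4)*(a^2 - 5*a + 4) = (a - 4)*(a + 4)*(a - 1)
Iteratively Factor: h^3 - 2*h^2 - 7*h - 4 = (h - 4)*(h^2 + 2*h + 1) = (h - 4)*(h + 1)*(h + 1)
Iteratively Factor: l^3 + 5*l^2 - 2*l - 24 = (l - 2)*(l^2 + 7*l + 12) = (l - 2)*(l + 4)*(l + 3)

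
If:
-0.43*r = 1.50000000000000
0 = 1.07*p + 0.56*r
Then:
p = 1.83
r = -3.49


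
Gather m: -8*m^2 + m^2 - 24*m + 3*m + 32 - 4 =-7*m^2 - 21*m + 28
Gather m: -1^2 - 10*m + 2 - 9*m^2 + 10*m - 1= -9*m^2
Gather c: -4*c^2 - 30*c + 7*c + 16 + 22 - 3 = -4*c^2 - 23*c + 35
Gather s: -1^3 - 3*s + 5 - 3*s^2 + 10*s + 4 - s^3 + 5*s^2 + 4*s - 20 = -s^3 + 2*s^2 + 11*s - 12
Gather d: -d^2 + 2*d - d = -d^2 + d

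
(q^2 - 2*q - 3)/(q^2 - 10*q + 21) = (q + 1)/(q - 7)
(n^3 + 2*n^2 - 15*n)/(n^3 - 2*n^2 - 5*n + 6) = n*(n + 5)/(n^2 + n - 2)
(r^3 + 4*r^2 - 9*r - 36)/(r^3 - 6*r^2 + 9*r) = (r^2 + 7*r + 12)/(r*(r - 3))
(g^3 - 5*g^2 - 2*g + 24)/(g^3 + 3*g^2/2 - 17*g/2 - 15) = 2*(g - 4)/(2*g + 5)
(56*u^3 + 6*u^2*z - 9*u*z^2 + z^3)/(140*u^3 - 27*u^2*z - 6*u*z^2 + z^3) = (2*u + z)/(5*u + z)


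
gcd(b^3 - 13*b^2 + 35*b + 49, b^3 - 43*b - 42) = b^2 - 6*b - 7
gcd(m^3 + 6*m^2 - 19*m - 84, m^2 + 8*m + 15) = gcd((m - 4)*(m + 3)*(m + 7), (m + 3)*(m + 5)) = m + 3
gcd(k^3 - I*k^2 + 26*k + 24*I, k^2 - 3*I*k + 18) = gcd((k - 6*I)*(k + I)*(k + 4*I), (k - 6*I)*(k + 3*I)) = k - 6*I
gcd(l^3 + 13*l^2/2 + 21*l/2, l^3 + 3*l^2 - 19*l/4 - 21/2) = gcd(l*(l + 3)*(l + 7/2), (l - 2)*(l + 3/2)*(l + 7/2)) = l + 7/2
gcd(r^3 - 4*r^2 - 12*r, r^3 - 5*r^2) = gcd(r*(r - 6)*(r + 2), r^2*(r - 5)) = r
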